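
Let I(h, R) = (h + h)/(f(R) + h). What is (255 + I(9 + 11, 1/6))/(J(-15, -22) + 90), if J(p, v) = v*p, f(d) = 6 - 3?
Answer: 1181/1932 ≈ 0.61128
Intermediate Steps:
f(d) = 3
J(p, v) = p*v
I(h, R) = 2*h/(3 + h) (I(h, R) = (h + h)/(3 + h) = (2*h)/(3 + h) = 2*h/(3 + h))
(255 + I(9 + 11, 1/6))/(J(-15, -22) + 90) = (255 + 2*(9 + 11)/(3 + (9 + 11)))/(-15*(-22) + 90) = (255 + 2*20/(3 + 20))/(330 + 90) = (255 + 2*20/23)/420 = (255 + 2*20*(1/23))*(1/420) = (255 + 40/23)*(1/420) = (5905/23)*(1/420) = 1181/1932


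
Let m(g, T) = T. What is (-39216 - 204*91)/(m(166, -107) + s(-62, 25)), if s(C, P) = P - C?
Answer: 2889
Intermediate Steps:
(-39216 - 204*91)/(m(166, -107) + s(-62, 25)) = (-39216 - 204*91)/(-107 + (25 - 1*(-62))) = (-39216 - 18564)/(-107 + (25 + 62)) = -57780/(-107 + 87) = -57780/(-20) = -57780*(-1/20) = 2889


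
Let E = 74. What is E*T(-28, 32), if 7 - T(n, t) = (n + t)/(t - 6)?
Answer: 6586/13 ≈ 506.62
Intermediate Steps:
T(n, t) = 7 - (n + t)/(-6 + t) (T(n, t) = 7 - (n + t)/(t - 6) = 7 - (n + t)/(-6 + t))
E*T(-28, 32) = 74*((-42 - 1*(-28) + 6*32)/(-6 + 32)) = 74*((-42 + 28 + 192)/26) = 74*((1/26)*178) = 74*(89/13) = 6586/13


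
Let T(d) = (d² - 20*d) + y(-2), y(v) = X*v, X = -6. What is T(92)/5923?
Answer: 6636/5923 ≈ 1.1204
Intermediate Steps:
y(v) = -6*v
T(d) = 12 + d² - 20*d (T(d) = (d² - 20*d) - 6*(-2) = (d² - 20*d) + 12 = 12 + d² - 20*d)
T(92)/5923 = (12 + 92² - 20*92)/5923 = (12 + 8464 - 1840)*(1/5923) = 6636*(1/5923) = 6636/5923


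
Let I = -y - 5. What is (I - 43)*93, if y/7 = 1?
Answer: -5115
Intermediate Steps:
y = 7 (y = 7*1 = 7)
I = -12 (I = -1*7 - 5 = -7 - 5 = -12)
(I - 43)*93 = (-12 - 43)*93 = -55*93 = -5115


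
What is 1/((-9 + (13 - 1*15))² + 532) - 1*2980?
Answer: -1945939/653 ≈ -2980.0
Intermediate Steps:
1/((-9 + (13 - 1*15))² + 532) - 1*2980 = 1/((-9 + (13 - 15))² + 532) - 2980 = 1/((-9 - 2)² + 532) - 2980 = 1/((-11)² + 532) - 2980 = 1/(121 + 532) - 2980 = 1/653 - 2980 = -1945939/653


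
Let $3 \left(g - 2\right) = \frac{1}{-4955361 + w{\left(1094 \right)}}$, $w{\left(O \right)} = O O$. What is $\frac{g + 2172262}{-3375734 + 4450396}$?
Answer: $\frac{24493525651799}{12117431980650} \approx 2.0213$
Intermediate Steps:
$w{\left(O \right)} = O^{2}$
$g = \frac{22551149}{11275575}$ ($g = 2 + \frac{1}{3 \left(-4955361 + 1094^{2}\right)} = 2 + \frac{1}{3 \left(-4955361 + 1196836\right)} = 2 + \frac{1}{3 \left(-3758525\right)} = 2 + \frac{1}{3} \left(- \frac{1}{3758525}\right) = 2 - \frac{1}{11275575} = \frac{22551149}{11275575} \approx 2.0$)
$\frac{g + 2172262}{-3375734 + 4450396} = \frac{\frac{22551149}{11275575} + 2172262}{-3375734 + 4450396} = \frac{24493525651799}{11275575 \cdot 1074662} = \frac{24493525651799}{11275575} \cdot \frac{1}{1074662} = \frac{24493525651799}{12117431980650}$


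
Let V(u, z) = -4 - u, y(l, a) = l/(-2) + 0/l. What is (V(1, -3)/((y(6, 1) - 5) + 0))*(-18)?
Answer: -45/4 ≈ -11.250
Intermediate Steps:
y(l, a) = -l/2 (y(l, a) = l*(-½) + 0 = -l/2 + 0 = -l/2)
(V(1, -3)/((y(6, 1) - 5) + 0))*(-18) = ((-4 - 1*1)/((-½*6 - 5) + 0))*(-18) = ((-4 - 1)/((-3 - 5) + 0))*(-18) = -5/(-8 + 0)*(-18) = -5/(-8)*(-18) = -5*(-⅛)*(-18) = (5/8)*(-18) = -45/4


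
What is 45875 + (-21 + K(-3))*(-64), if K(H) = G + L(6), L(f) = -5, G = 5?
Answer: 47219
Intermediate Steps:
K(H) = 0 (K(H) = 5 - 5 = 0)
45875 + (-21 + K(-3))*(-64) = 45875 + (-21 + 0)*(-64) = 45875 - 21*(-64) = 45875 + 1344 = 47219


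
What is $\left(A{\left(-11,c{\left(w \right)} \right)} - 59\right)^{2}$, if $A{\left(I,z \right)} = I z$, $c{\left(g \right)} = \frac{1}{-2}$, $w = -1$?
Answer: $\frac{11449}{4} \approx 2862.3$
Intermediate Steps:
$c{\left(g \right)} = - \frac{1}{2}$
$\left(A{\left(-11,c{\left(w \right)} \right)} - 59\right)^{2} = \left(\left(-11\right) \left(- \frac{1}{2}\right) - 59\right)^{2} = \left(\frac{11}{2} - 59\right)^{2} = \left(- \frac{107}{2}\right)^{2} = \frac{11449}{4}$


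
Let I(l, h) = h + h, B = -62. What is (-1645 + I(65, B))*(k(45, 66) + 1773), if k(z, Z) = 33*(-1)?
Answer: -3078060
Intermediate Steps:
I(l, h) = 2*h
k(z, Z) = -33
(-1645 + I(65, B))*(k(45, 66) + 1773) = (-1645 + 2*(-62))*(-33 + 1773) = (-1645 - 124)*1740 = -1769*1740 = -3078060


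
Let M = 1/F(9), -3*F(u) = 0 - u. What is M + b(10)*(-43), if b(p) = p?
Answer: -1289/3 ≈ -429.67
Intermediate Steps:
F(u) = u/3 (F(u) = -(0 - u)/3 = -(-1)*u/3 = u/3)
M = ⅓ (M = 1/((⅓)*9) = 1/3 = ⅓ ≈ 0.33333)
M + b(10)*(-43) = ⅓ + 10*(-43) = ⅓ - 430 = -1289/3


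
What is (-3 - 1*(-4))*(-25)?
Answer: -25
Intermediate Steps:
(-3 - 1*(-4))*(-25) = (-3 + 4)*(-25) = 1*(-25) = -25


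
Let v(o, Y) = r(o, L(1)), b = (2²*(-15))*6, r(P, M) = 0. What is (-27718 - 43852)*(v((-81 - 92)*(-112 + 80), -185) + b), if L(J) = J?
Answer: 25765200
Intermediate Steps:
b = -360 (b = (4*(-15))*6 = -60*6 = -360)
v(o, Y) = 0
(-27718 - 43852)*(v((-81 - 92)*(-112 + 80), -185) + b) = (-27718 - 43852)*(0 - 360) = -71570*(-360) = 25765200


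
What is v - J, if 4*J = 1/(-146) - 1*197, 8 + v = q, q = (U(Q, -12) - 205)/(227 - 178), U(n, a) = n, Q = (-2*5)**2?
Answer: 159877/4088 ≈ 39.109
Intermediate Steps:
Q = 100 (Q = (-10)**2 = 100)
q = -15/7 (q = (100 - 205)/(227 - 178) = -105/49 = -105*1/49 = -15/7 ≈ -2.1429)
v = -71/7 (v = -8 - 15/7 = -71/7 ≈ -10.143)
J = -28763/584 (J = (1/(-146) - 1*197)/4 = (-1/146 - 197)/4 = (1/4)*(-28763/146) = -28763/584 ≈ -49.252)
v - J = -71/7 - 1*(-28763/584) = -71/7 + 28763/584 = 159877/4088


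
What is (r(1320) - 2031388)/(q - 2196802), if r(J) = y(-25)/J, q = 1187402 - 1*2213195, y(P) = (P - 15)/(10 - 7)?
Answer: 201107413/319036905 ≈ 0.63036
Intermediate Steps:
y(P) = -5 + P/3 (y(P) = (-15 + P)/3 = (-15 + P)*(⅓) = -5 + P/3)
q = -1025793 (q = 1187402 - 2213195 = -1025793)
r(J) = -40/(3*J) (r(J) = (-5 + (⅓)*(-25))/J = (-5 - 25/3)/J = -40/(3*J))
(r(1320) - 2031388)/(q - 2196802) = (-40/3/1320 - 2031388)/(-1025793 - 2196802) = (-40/3*1/1320 - 2031388)/(-3222595) = (-1/99 - 2031388)*(-1/3222595) = -201107413/99*(-1/3222595) = 201107413/319036905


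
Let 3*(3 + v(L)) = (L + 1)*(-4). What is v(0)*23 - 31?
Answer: -392/3 ≈ -130.67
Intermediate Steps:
v(L) = -13/3 - 4*L/3 (v(L) = -3 + ((L + 1)*(-4))/3 = -3 + ((1 + L)*(-4))/3 = -3 + (-4 - 4*L)/3 = -3 + (-4/3 - 4*L/3) = -13/3 - 4*L/3)
v(0)*23 - 31 = (-13/3 - 4/3*0)*23 - 31 = (-13/3 + 0)*23 - 31 = -13/3*23 - 31 = -299/3 - 31 = -392/3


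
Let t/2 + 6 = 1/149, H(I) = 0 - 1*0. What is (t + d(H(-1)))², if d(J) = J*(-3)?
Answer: 3189796/22201 ≈ 143.68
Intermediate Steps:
H(I) = 0 (H(I) = 0 + 0 = 0)
d(J) = -3*J
t = -1786/149 (t = -12 + 2/149 = -1786/149 ≈ -11.987)
(t + d(H(-1)))² = (-1786/149 - 3*0)² = (-1786/149 + 0)² = (-1786/149)² = 3189796/22201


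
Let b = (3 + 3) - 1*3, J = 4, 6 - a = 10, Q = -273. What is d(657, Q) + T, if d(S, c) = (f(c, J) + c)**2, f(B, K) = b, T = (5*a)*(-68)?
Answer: 74260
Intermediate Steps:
a = -4 (a = 6 - 1*10 = 6 - 10 = -4)
T = 1360 (T = (5*(-4))*(-68) = -20*(-68) = 1360)
b = 3 (b = 6 - 3 = 3)
f(B, K) = 3
d(S, c) = (3 + c)**2
d(657, Q) + T = (3 - 273)**2 + 1360 = (-270)**2 + 1360 = 72900 + 1360 = 74260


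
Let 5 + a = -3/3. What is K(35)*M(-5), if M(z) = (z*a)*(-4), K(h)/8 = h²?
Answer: -1176000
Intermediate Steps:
K(h) = 8*h²
a = -6 (a = -5 - 3/3 = -5 - 3*⅓ = -5 - 1 = -6)
M(z) = 24*z (M(z) = (z*(-6))*(-4) = -6*z*(-4) = 24*z)
K(35)*M(-5) = (8*35²)*(24*(-5)) = (8*1225)*(-120) = 9800*(-120) = -1176000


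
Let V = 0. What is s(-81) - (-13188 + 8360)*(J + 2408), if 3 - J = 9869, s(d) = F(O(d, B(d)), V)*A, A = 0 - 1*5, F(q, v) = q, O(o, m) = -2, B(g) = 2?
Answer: -36007214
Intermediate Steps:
A = -5 (A = 0 - 5 = -5)
s(d) = 10 (s(d) = -2*(-5) = 10)
J = -9866 (J = 3 - 1*9869 = 3 - 9869 = -9866)
s(-81) - (-13188 + 8360)*(J + 2408) = 10 - (-13188 + 8360)*(-9866 + 2408) = 10 - (-4828)*(-7458) = 10 - 1*36007224 = 10 - 36007224 = -36007214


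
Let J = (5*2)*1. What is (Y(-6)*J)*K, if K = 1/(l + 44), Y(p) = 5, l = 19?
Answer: 50/63 ≈ 0.79365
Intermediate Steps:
J = 10 (J = 10*1 = 10)
K = 1/63 (K = 1/(19 + 44) = 1/63 ≈ 0.015873)
(Y(-6)*J)*K = (5*10)*(1/63) = 50*(1/63) = 50/63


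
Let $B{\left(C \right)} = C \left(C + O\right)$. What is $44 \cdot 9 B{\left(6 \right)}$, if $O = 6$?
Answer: $28512$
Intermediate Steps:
$B{\left(C \right)} = C \left(6 + C\right)$ ($B{\left(C \right)} = C \left(C + 6\right) = C \left(6 + C\right)$)
$44 \cdot 9 B{\left(6 \right)} = 44 \cdot 9 \cdot 6 \left(6 + 6\right) = 396 \cdot 6 \cdot 12 = 396 \cdot 72 = 28512$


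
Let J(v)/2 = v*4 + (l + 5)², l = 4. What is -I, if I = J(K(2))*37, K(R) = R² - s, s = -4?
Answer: -8362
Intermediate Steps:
K(R) = 4 + R² (K(R) = R² - 1*(-4) = R² + 4 = 4 + R²)
J(v) = 162 + 8*v (J(v) = 2*(v*4 + (4 + 5)²) = 2*(4*v + 9²) = 2*(4*v + 81) = 2*(81 + 4*v) = 162 + 8*v)
I = 8362 (I = (162 + 8*(4 + 2²))*37 = (162 + 8*(4 + 4))*37 = (162 + 8*8)*37 = (162 + 64)*37 = 226*37 = 8362)
-I = -1*8362 = -8362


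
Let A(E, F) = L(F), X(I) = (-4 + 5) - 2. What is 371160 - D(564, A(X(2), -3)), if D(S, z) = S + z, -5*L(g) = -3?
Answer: 1852977/5 ≈ 3.7060e+5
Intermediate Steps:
L(g) = ⅗ (L(g) = -⅕*(-3) = ⅗)
X(I) = -1 (X(I) = 1 - 2 = -1)
A(E, F) = ⅗
371160 - D(564, A(X(2), -3)) = 371160 - (564 + ⅗) = 371160 - 1*2823/5 = 371160 - 2823/5 = 1852977/5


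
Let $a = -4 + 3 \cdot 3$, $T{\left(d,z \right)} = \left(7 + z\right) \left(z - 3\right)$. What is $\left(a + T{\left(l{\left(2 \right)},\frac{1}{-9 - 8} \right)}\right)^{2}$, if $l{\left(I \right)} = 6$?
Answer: $\frac{22005481}{83521} \approx 263.47$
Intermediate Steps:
$T{\left(d,z \right)} = \left(-3 + z\right) \left(7 + z\right)$ ($T{\left(d,z \right)} = \left(7 + z\right) \left(-3 + z\right) = \left(-3 + z\right) \left(7 + z\right)$)
$a = 5$ ($a = -4 + 9 = 5$)
$\left(a + T{\left(l{\left(2 \right)},\frac{1}{-9 - 8} \right)}\right)^{2} = \left(5 + \left(-21 + \left(\frac{1}{-9 - 8}\right)^{2} + \frac{4}{-9 - 8}\right)\right)^{2} = \left(5 + \left(-21 + \left(\frac{1}{-17}\right)^{2} + \frac{4}{-17}\right)\right)^{2} = \left(5 + \left(-21 + \left(- \frac{1}{17}\right)^{2} + 4 \left(- \frac{1}{17}\right)\right)\right)^{2} = \left(5 - \frac{6136}{289}\right)^{2} = \left(- \frac{4691}{289}\right)^{2} = \frac{22005481}{83521}$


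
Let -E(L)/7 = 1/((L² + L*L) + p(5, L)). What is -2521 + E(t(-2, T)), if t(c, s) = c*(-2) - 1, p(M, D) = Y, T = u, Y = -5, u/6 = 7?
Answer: -32780/13 ≈ -2521.5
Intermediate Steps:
u = 42 (u = 6*7 = 42)
T = 42
p(M, D) = -5
t(c, s) = -1 - 2*c (t(c, s) = -2*c - 1 = -1 - 2*c)
E(L) = -7/(-5 + 2*L²) (E(L) = -7/((L² + L*L) - 5) = -7/((L² + L²) - 5) = -7/(2*L² - 5) = -7/(-5 + 2*L²))
-2521 + E(t(-2, T)) = -2521 - 7/(-5 + 2*(-1 - 2*(-2))²) = -2521 - 7/(-5 + 2*(-1 + 4)²) = -2521 - 7/(-5 + 2*3²) = -2521 - 7/(-5 + 2*9) = -2521 - 7/(-5 + 18) = -2521 - 7/13 = -32780/13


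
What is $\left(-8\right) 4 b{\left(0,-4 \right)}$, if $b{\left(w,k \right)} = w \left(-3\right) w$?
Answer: $0$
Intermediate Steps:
$b{\left(w,k \right)} = - 3 w^{2}$ ($b{\left(w,k \right)} = - 3 w w = - 3 w^{2}$)
$\left(-8\right) 4 b{\left(0,-4 \right)} = \left(-8\right) 4 \left(- 3 \cdot 0^{2}\right) = - 32 \left(\left(-3\right) 0\right) = \left(-32\right) 0 = 0$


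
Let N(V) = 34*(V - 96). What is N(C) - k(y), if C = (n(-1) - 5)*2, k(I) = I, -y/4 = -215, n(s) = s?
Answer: -4532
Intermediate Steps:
y = 860 (y = -4*(-215) = 860)
C = -12 (C = (-1 - 5)*2 = -6*2 = -12)
N(V) = -3264 + 34*V (N(V) = 34*(-96 + V) = -3264 + 34*V)
N(C) - k(y) = (-3264 + 34*(-12)) - 1*860 = (-3264 - 408) - 860 = -3672 - 860 = -4532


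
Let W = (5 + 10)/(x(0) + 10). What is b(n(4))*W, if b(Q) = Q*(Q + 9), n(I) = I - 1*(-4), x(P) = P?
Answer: 204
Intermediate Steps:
W = 3/2 (W = (5 + 10)/(0 + 10) = 15/10 = 15*(⅒) = 3/2 ≈ 1.5000)
n(I) = 4 + I (n(I) = I + 4 = 4 + I)
b(Q) = Q*(9 + Q)
b(n(4))*W = ((4 + 4)*(9 + (4 + 4)))*(3/2) = (8*(9 + 8))*(3/2) = (8*17)*(3/2) = 136*(3/2) = 204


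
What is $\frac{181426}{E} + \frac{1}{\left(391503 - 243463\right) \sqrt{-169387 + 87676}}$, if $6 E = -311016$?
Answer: $- \frac{7}{2} - \frac{i \sqrt{9079}}{4032165480} \approx -3.5 - 2.3631 \cdot 10^{-8} i$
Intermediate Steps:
$E = -51836$ ($E = \frac{1}{6} \left(-311016\right) = -51836$)
$\frac{181426}{E} + \frac{1}{\left(391503 - 243463\right) \sqrt{-169387 + 87676}} = \frac{181426}{-51836} + \frac{1}{\left(391503 - 243463\right) \sqrt{-169387 + 87676}} = 181426 \left(- \frac{1}{51836}\right) + \frac{1}{148040 \sqrt{-81711}} = - \frac{7}{2} + \frac{1}{148040 \cdot 3 i \sqrt{9079}} = - \frac{7}{2} + \frac{\left(- \frac{1}{27237}\right) i \sqrt{9079}}{148040} = - \frac{7}{2} - \frac{i \sqrt{9079}}{4032165480}$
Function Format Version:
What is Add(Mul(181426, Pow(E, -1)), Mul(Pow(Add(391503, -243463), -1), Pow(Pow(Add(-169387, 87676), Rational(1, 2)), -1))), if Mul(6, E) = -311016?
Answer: Add(Rational(-7, 2), Mul(Rational(-1, 4032165480), I, Pow(9079, Rational(1, 2)))) ≈ Add(-3.5000, Mul(-2.3631e-8, I))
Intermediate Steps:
E = -51836 (E = Mul(Rational(1, 6), -311016) = -51836)
Add(Mul(181426, Pow(E, -1)), Mul(Pow(Add(391503, -243463), -1), Pow(Pow(Add(-169387, 87676), Rational(1, 2)), -1))) = Add(Mul(181426, Pow(-51836, -1)), Mul(Pow(Add(391503, -243463), -1), Pow(Pow(Add(-169387, 87676), Rational(1, 2)), -1))) = Add(Mul(181426, Rational(-1, 51836)), Mul(Pow(148040, -1), Pow(Pow(-81711, Rational(1, 2)), -1))) = Add(Rational(-7, 2), Mul(Rational(1, 148040), Pow(Mul(3, I, Pow(9079, Rational(1, 2))), -1))) = Add(Rational(-7, 2), Mul(Rational(1, 148040), Mul(Rational(-1, 27237), I, Pow(9079, Rational(1, 2))))) = Add(Rational(-7, 2), Mul(Rational(-1, 4032165480), I, Pow(9079, Rational(1, 2))))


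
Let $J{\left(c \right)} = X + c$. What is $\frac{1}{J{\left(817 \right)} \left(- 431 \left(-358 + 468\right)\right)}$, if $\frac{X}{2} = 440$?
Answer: $- \frac{1}{80454770} \approx -1.2429 \cdot 10^{-8}$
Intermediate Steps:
$X = 880$ ($X = 2 \cdot 440 = 880$)
$J{\left(c \right)} = 880 + c$
$\frac{1}{J{\left(817 \right)} \left(- 431 \left(-358 + 468\right)\right)} = \frac{1}{\left(880 + 817\right) \left(- 431 \left(-358 + 468\right)\right)} = \frac{1}{1697 \left(\left(-431\right) 110\right)} = \frac{1}{1697 \left(-47410\right)} = \frac{1}{1697} \left(- \frac{1}{47410}\right) = - \frac{1}{80454770}$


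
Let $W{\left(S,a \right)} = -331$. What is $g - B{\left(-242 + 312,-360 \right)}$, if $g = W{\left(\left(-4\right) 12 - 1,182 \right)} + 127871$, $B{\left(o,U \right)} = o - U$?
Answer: $127110$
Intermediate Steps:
$g = 127540$ ($g = -331 + 127871 = 127540$)
$g - B{\left(-242 + 312,-360 \right)} = 127540 - \left(\left(-242 + 312\right) - -360\right) = 127540 - \left(70 + 360\right) = 127540 - 430 = 127110$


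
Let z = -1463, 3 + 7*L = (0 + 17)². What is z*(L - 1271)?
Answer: 1799699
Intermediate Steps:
L = 286/7 (L = -3/7 + (0 + 17)²/7 = -3/7 + (⅐)*17² = -3/7 + (⅐)*289 = -3/7 + 289/7 = 286/7 ≈ 40.857)
z*(L - 1271) = -1463*(286/7 - 1271) = -1463*(-8611/7) = 1799699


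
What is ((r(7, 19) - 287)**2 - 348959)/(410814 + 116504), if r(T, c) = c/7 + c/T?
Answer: -6607075/12919291 ≈ -0.51141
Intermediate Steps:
r(T, c) = c/7 + c/T (r(T, c) = c*(1/7) + c/T = c/7 + c/T)
((r(7, 19) - 287)**2 - 348959)/(410814 + 116504) = ((((1/7)*19 + 19/7) - 287)**2 - 348959)/(410814 + 116504) = (((19/7 + 19*(1/7)) - 287)**2 - 348959)/527318 = (((19/7 + 19/7) - 287)**2 - 348959)*(1/527318) = ((38/7 - 287)**2 - 348959)*(1/527318) = ((-1971/7)**2 - 348959)*(1/527318) = (3884841/49 - 348959)*(1/527318) = -13214150/49*1/527318 = -6607075/12919291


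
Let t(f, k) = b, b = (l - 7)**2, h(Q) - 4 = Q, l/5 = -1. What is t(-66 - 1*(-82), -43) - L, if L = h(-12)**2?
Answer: 80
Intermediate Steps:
l = -5 (l = 5*(-1) = -5)
h(Q) = 4 + Q
b = 144 (b = (-5 - 7)**2 = (-12)**2 = 144)
t(f, k) = 144
L = 64 (L = (4 - 12)**2 = (-8)**2 = 64)
t(-66 - 1*(-82), -43) - L = 144 - 1*64 = 144 - 64 = 80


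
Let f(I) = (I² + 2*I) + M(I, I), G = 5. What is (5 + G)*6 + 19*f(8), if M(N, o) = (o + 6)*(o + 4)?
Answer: 4772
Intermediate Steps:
M(N, o) = (4 + o)*(6 + o) (M(N, o) = (6 + o)*(4 + o) = (4 + o)*(6 + o))
f(I) = 24 + 2*I² + 12*I (f(I) = (I² + 2*I) + (24 + I² + 10*I) = 24 + 2*I² + 12*I)
(5 + G)*6 + 19*f(8) = (5 + 5)*6 + 19*(24 + 2*8² + 12*8) = 10*6 + 19*(24 + 2*64 + 96) = 60 + 19*(24 + 128 + 96) = 60 + 19*248 = 60 + 4712 = 4772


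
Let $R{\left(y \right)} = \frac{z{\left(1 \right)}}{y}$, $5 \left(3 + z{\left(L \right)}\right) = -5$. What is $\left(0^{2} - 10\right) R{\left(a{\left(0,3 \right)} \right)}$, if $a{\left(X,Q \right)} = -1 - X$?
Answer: $-40$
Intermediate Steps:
$z{\left(L \right)} = -4$ ($z{\left(L \right)} = -3 + \frac{1}{5} \left(-5\right) = -3 - 1 = -4$)
$R{\left(y \right)} = - \frac{4}{y}$
$\left(0^{2} - 10\right) R{\left(a{\left(0,3 \right)} \right)} = \left(0^{2} - 10\right) \left(- \frac{4}{-1 - 0}\right) = \left(0 - 10\right) \left(- \frac{4}{-1 + 0}\right) = - 10 \left(- \frac{4}{-1}\right) = - 10 \left(\left(-4\right) \left(-1\right)\right) = \left(-10\right) 4 = -40$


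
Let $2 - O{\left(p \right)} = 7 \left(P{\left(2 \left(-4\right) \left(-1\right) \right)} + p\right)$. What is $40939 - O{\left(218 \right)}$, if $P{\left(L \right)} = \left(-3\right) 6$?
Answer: $42337$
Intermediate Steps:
$P{\left(L \right)} = -18$
$O{\left(p \right)} = 128 - 7 p$ ($O{\left(p \right)} = 2 - 7 \left(-18 + p\right) = 2 - \left(-126 + 7 p\right) = 128 - 7 p$)
$40939 - O{\left(218 \right)} = 40939 - \left(128 - 1526\right) = 40939 - -1398 = 40939 + 1398 = 42337$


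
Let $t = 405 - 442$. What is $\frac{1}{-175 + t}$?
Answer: $- \frac{1}{212} \approx -0.004717$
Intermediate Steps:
$t = -37$ ($t = 405 - 442 = -37$)
$\frac{1}{-175 + t} = \frac{1}{-175 - 37} = \frac{1}{-212} = - \frac{1}{212}$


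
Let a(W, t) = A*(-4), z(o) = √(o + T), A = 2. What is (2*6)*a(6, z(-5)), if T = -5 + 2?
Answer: -96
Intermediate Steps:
T = -3
z(o) = √(-3 + o) (z(o) = √(o - 3) = √(-3 + o))
a(W, t) = -8 (a(W, t) = 2*(-4) = -8)
(2*6)*a(6, z(-5)) = (2*6)*(-8) = 12*(-8) = -96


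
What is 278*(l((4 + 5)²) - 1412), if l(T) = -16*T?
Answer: -752824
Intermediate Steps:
278*(l((4 + 5)²) - 1412) = 278*(-16*(4 + 5)² - 1412) = 278*(-16*9² - 1412) = 278*(-16*81 - 1412) = 278*(-1296 - 1412) = 278*(-2708) = -752824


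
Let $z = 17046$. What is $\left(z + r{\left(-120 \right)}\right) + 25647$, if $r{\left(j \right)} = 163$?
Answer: $42856$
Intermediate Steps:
$\left(z + r{\left(-120 \right)}\right) + 25647 = \left(17046 + 163\right) + 25647 = 17209 + 25647 = 42856$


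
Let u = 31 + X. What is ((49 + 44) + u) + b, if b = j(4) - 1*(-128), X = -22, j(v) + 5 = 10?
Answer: 235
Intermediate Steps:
j(v) = 5 (j(v) = -5 + 10 = 5)
b = 133 (b = 5 - 1*(-128) = 5 + 128 = 133)
u = 9 (u = 31 - 22 = 9)
((49 + 44) + u) + b = ((49 + 44) + 9) + 133 = (93 + 9) + 133 = 102 + 133 = 235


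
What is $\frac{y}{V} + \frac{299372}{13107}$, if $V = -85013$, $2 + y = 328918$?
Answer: $\frac{21139409824}{1114265391} \approx 18.972$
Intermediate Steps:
$y = 328916$ ($y = -2 + 328918 = 328916$)
$\frac{y}{V} + \frac{299372}{13107} = \frac{328916}{-85013} + \frac{299372}{13107} = 328916 \left(- \frac{1}{85013}\right) + 299372 \cdot \frac{1}{13107} = - \frac{328916}{85013} + \frac{299372}{13107} = \frac{21139409824}{1114265391}$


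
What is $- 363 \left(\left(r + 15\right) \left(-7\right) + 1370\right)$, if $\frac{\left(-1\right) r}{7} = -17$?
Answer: $-156816$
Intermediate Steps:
$r = 119$ ($r = \left(-7\right) \left(-17\right) = 119$)
$- 363 \left(\left(r + 15\right) \left(-7\right) + 1370\right) = - 363 \left(\left(119 + 15\right) \left(-7\right) + 1370\right) = - 363 \left(134 \left(-7\right) + 1370\right) = - 363 \left(-938 + 1370\right) = \left(-363\right) 432 = -156816$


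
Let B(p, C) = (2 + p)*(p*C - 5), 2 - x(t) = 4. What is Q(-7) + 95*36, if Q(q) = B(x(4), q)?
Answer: 3420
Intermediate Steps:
x(t) = -2 (x(t) = 2 - 1*4 = 2 - 4 = -2)
B(p, C) = (-5 + C*p)*(2 + p) (B(p, C) = (2 + p)*(C*p - 5) = (2 + p)*(-5 + C*p) = (-5 + C*p)*(2 + p))
Q(q) = 0 (Q(q) = -10 - 5*(-2) + q*(-2)² + 2*q*(-2) = -10 + 10 + q*4 - 4*q = -10 + 10 + 4*q - 4*q = 0)
Q(-7) + 95*36 = 0 + 95*36 = 0 + 3420 = 3420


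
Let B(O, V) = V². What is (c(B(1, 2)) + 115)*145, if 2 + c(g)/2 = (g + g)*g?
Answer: 25375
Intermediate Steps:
c(g) = -4 + 4*g² (c(g) = -4 + 2*((g + g)*g) = -4 + 2*((2*g)*g) = -4 + 2*(2*g²) = -4 + 4*g²)
(c(B(1, 2)) + 115)*145 = ((-4 + 4*(2²)²) + 115)*145 = ((-4 + 4*4²) + 115)*145 = ((-4 + 4*16) + 115)*145 = ((-4 + 64) + 115)*145 = (60 + 115)*145 = 175*145 = 25375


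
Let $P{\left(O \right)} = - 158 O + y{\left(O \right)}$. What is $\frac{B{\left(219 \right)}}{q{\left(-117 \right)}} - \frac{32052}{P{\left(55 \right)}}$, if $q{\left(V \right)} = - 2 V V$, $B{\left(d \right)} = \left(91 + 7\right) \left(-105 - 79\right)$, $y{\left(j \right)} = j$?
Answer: $\frac{516612988}{118204515} \approx 4.3705$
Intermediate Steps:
$B{\left(d \right)} = -18032$ ($B{\left(d \right)} = 98 \left(-184\right) = -18032$)
$q{\left(V \right)} = - 2 V^{2}$
$P{\left(O \right)} = - 157 O$ ($P{\left(O \right)} = - 158 O + O = - 157 O$)
$\frac{B{\left(219 \right)}}{q{\left(-117 \right)}} - \frac{32052}{P{\left(55 \right)}} = - \frac{18032}{\left(-2\right) \left(-117\right)^{2}} - \frac{32052}{\left(-157\right) 55} = - \frac{18032}{\left(-2\right) 13689} - \frac{32052}{-8635} = - \frac{18032}{-27378} - - \frac{32052}{8635} = \left(-18032\right) \left(- \frac{1}{27378}\right) + \frac{32052}{8635} = \frac{9016}{13689} + \frac{32052}{8635} = \frac{516612988}{118204515}$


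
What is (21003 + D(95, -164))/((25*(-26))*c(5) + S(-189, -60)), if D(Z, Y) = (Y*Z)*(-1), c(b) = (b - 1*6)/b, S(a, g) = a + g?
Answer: -36583/119 ≈ -307.42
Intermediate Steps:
c(b) = (-6 + b)/b (c(b) = (b - 6)/b = (-6 + b)/b)
D(Z, Y) = -Y*Z
(21003 + D(95, -164))/((25*(-26))*c(5) + S(-189, -60)) = (21003 - 1*(-164)*95)/((25*(-26))*((-6 + 5)/5) + (-189 - 60)) = (21003 + 15580)/(-130*(-1) - 249) = 36583/(-650*(-⅕) - 249) = 36583/(130 - 249) = 36583/(-119) = 36583*(-1/119) = -36583/119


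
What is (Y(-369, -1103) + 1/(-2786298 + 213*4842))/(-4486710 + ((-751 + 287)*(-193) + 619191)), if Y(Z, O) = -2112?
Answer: 3706458625/6630150742584 ≈ 0.00055903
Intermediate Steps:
(Y(-369, -1103) + 1/(-2786298 + 213*4842))/(-4486710 + ((-751 + 287)*(-193) + 619191)) = (-2112 + 1/(-2786298 + 213*4842))/(-4486710 + ((-751 + 287)*(-193) + 619191)) = (-2112 + 1/(-2786298 + 1031346))/(-4486710 + (-464*(-193) + 619191)) = (-2112 + 1/(-1754952))/(-4486710 + (89552 + 619191)) = (-2112 - 1/1754952)/(-4486710 + 708743) = -3706458625/1754952/(-3777967) = -3706458625/1754952*(-1/3777967) = 3706458625/6630150742584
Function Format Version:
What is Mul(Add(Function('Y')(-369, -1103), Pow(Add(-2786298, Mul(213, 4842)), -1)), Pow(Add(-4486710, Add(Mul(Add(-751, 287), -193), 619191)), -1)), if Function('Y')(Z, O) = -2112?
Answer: Rational(3706458625, 6630150742584) ≈ 0.00055903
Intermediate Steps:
Mul(Add(Function('Y')(-369, -1103), Pow(Add(-2786298, Mul(213, 4842)), -1)), Pow(Add(-4486710, Add(Mul(Add(-751, 287), -193), 619191)), -1)) = Mul(Add(-2112, Pow(Add(-2786298, Mul(213, 4842)), -1)), Pow(Add(-4486710, Add(Mul(Add(-751, 287), -193), 619191)), -1)) = Mul(Add(-2112, Pow(Add(-2786298, 1031346), -1)), Pow(Add(-4486710, Add(Mul(-464, -193), 619191)), -1)) = Mul(Add(-2112, Pow(-1754952, -1)), Pow(Add(-4486710, Add(89552, 619191)), -1)) = Mul(Add(-2112, Rational(-1, 1754952)), Pow(Add(-4486710, 708743), -1)) = Mul(Rational(-3706458625, 1754952), Pow(-3777967, -1)) = Mul(Rational(-3706458625, 1754952), Rational(-1, 3777967)) = Rational(3706458625, 6630150742584)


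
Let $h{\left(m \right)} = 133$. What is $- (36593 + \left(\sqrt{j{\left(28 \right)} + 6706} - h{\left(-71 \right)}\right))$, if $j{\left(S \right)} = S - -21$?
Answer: $-36460 - \sqrt{6755} \approx -36542.0$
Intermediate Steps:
$j{\left(S \right)} = 21 + S$ ($j{\left(S \right)} = S + 21 = 21 + S$)
$- (36593 + \left(\sqrt{j{\left(28 \right)} + 6706} - h{\left(-71 \right)}\right)) = - (36593 + \left(\sqrt{\left(21 + 28\right) + 6706} - 133\right)) = - (36593 - \left(133 - \sqrt{49 + 6706}\right)) = - (36593 - \left(133 - \sqrt{6755}\right)) = - (36460 + \sqrt{6755}) = -36460 - \sqrt{6755}$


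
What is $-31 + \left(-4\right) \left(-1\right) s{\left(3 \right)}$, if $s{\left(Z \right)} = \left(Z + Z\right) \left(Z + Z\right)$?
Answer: $113$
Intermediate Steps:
$s{\left(Z \right)} = 4 Z^{2}$ ($s{\left(Z \right)} = 2 Z 2 Z = 4 Z^{2}$)
$-31 + \left(-4\right) \left(-1\right) s{\left(3 \right)} = -31 + \left(-4\right) \left(-1\right) 4 \cdot 3^{2} = -31 + 4 \cdot 4 \cdot 9 = -31 + 4 \cdot 36 = -31 + 144 = 113$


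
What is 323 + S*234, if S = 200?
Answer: 47123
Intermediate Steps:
323 + S*234 = 323 + 200*234 = 323 + 46800 = 47123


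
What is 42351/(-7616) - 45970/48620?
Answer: -7085921/1089088 ≈ -6.5063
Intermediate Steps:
42351/(-7616) - 45970/48620 = 42351*(-1/7616) - 45970*1/48620 = -42351/7616 - 4597/4862 = -7085921/1089088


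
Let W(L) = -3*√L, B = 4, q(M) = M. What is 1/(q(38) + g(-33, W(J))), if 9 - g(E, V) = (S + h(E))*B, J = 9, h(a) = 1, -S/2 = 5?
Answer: 1/83 ≈ 0.012048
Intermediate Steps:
S = -10 (S = -2*5 = -10)
g(E, V) = 45 (g(E, V) = 9 - (-10 + 1)*4 = 9 - (-9)*4 = 9 - 1*(-36) = 9 + 36 = 45)
1/(q(38) + g(-33, W(J))) = 1/(38 + 45) = 1/83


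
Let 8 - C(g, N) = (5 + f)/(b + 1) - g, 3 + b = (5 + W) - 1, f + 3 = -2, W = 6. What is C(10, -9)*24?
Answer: 432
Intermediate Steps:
f = -5 (f = -3 - 2 = -5)
b = 7 (b = -3 + ((5 + 6) - 1) = -3 + (11 - 1) = -3 + 10 = 7)
C(g, N) = 8 + g (C(g, N) = 8 - ((5 - 5)/(7 + 1) - g) = 8 - (0/8 - g) = 8 - (0*(⅛) - g) = 8 - (0 - g) = 8 - (-1)*g = 8 + g)
C(10, -9)*24 = (8 + 10)*24 = 18*24 = 432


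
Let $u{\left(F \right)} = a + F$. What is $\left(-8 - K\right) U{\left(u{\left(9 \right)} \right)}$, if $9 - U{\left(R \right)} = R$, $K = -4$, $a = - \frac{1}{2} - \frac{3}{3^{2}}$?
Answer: $- \frac{10}{3} \approx -3.3333$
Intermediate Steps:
$a = - \frac{5}{6}$ ($a = \left(-1\right) \frac{1}{2} - \frac{3}{9} = - \frac{1}{2} - \frac{1}{3} = - \frac{5}{6} \approx -0.83333$)
$u{\left(F \right)} = - \frac{5}{6} + F$
$U{\left(R \right)} = 9 - R$
$\left(-8 - K\right) U{\left(u{\left(9 \right)} \right)} = \left(-8 - -4\right) \left(9 - \left(- \frac{5}{6} + 9\right)\right) = \left(-8 + 4\right) \left(9 - \frac{49}{6}\right) = - 4 \left(9 - \frac{49}{6}\right) = \left(-4\right) \frac{5}{6} = - \frac{10}{3}$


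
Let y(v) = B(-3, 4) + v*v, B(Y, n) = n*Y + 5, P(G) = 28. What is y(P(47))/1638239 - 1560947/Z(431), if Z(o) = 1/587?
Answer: -1501078896118694/1638239 ≈ -9.1628e+8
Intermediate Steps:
Z(o) = 1/587
B(Y, n) = 5 + Y*n (B(Y, n) = Y*n + 5 = 5 + Y*n)
y(v) = -7 + v**2 (y(v) = (5 - 3*4) + v*v = (5 - 12) + v**2 = -7 + v**2)
y(P(47))/1638239 - 1560947/Z(431) = (-7 + 28**2)/1638239 - 1560947/1/587 = (-7 + 784)*(1/1638239) - 1560947*587 = 777*(1/1638239) - 916275889 = 777/1638239 - 916275889 = -1501078896118694/1638239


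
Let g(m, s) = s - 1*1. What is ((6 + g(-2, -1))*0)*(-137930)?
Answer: 0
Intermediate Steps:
g(m, s) = -1 + s (g(m, s) = s - 1 = -1 + s)
((6 + g(-2, -1))*0)*(-137930) = ((6 + (-1 - 1))*0)*(-137930) = ((6 - 2)*0)*(-137930) = (4*0)*(-137930) = 0*(-137930) = 0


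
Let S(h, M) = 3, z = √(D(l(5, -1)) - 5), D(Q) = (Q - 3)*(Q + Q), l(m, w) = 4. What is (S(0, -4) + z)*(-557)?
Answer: -1671 - 557*√3 ≈ -2635.8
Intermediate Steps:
D(Q) = 2*Q*(-3 + Q) (D(Q) = (-3 + Q)*(2*Q) = 2*Q*(-3 + Q))
z = √3 (z = √(2*4*(-3 + 4) - 5) = √(2*4*1 - 5) = √(8 - 5) = √3 ≈ 1.7320)
(S(0, -4) + z)*(-557) = (3 + √3)*(-557) = -1671 - 557*√3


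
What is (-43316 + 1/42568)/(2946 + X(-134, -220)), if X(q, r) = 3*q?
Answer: -1843875487/108292992 ≈ -17.027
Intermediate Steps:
(-43316 + 1/42568)/(2946 + X(-134, -220)) = (-43316 + 1/42568)/(2946 + 3*(-134)) = (-43316 + 1/42568)/(2946 - 402) = -1843875487/42568/2544 = -1843875487/42568*1/2544 = -1843875487/108292992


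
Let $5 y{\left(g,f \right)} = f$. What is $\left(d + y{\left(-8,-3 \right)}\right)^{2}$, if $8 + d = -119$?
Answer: $\frac{407044}{25} \approx 16282.0$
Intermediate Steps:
$d = -127$ ($d = -8 - 119 = -127$)
$y{\left(g,f \right)} = \frac{f}{5}$
$\left(d + y{\left(-8,-3 \right)}\right)^{2} = \left(-127 + \frac{1}{5} \left(-3\right)\right)^{2} = \left(-127 - \frac{3}{5}\right)^{2} = \left(- \frac{638}{5}\right)^{2} = \frac{407044}{25}$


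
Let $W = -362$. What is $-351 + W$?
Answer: $-713$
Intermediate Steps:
$-351 + W = -351 - 362 = -713$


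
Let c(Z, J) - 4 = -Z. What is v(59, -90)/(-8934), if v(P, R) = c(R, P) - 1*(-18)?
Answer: -56/4467 ≈ -0.012536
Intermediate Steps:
c(Z, J) = 4 - Z
v(P, R) = 22 - R (v(P, R) = (4 - R) - 1*(-18) = (4 - R) + 18 = 22 - R)
v(59, -90)/(-8934) = (22 - 1*(-90))/(-8934) = (22 + 90)*(-1/8934) = 112*(-1/8934) = -56/4467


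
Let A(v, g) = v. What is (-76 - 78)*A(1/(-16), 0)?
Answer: 77/8 ≈ 9.6250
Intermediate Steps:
(-76 - 78)*A(1/(-16), 0) = (-76 - 78)/(-16) = -154*(-1/16) = 77/8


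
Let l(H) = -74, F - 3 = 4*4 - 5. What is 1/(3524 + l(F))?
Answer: 1/3450 ≈ 0.00028986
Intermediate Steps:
F = 14 (F = 3 + (4*4 - 5) = 3 + (16 - 5) = 3 + 11 = 14)
1/(3524 + l(F)) = 1/(3524 - 74) = 1/3450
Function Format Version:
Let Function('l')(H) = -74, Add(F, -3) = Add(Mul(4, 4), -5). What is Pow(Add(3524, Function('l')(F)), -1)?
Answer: Rational(1, 3450) ≈ 0.00028986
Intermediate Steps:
F = 14 (F = Add(3, Add(Mul(4, 4), -5)) = Add(3, Add(16, -5)) = Add(3, 11) = 14)
Pow(Add(3524, Function('l')(F)), -1) = Pow(Add(3524, -74), -1) = Pow(3450, -1) = Rational(1, 3450)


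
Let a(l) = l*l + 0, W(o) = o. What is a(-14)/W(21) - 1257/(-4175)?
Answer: 120671/12525 ≈ 9.6344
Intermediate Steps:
a(l) = l**2 (a(l) = l**2 + 0 = l**2)
a(-14)/W(21) - 1257/(-4175) = (-14)**2/21 - 1257/(-4175) = 196*(1/21) - 1257*(-1/4175) = 28/3 + 1257/4175 = 120671/12525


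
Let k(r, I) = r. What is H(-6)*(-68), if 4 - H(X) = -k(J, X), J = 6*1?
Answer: -680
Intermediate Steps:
J = 6
H(X) = 10 (H(X) = 4 - (-1)*6 = 4 - 1*(-6) = 4 + 6 = 10)
H(-6)*(-68) = 10*(-68) = -680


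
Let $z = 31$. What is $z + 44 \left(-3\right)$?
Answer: $-101$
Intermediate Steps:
$z + 44 \left(-3\right) = 31 + 44 \left(-3\right) = 31 - 132 = -101$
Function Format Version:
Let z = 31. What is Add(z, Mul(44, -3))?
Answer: -101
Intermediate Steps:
Add(z, Mul(44, -3)) = Add(31, Mul(44, -3)) = Add(31, -132) = -101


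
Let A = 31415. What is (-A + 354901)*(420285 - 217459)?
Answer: 65611371436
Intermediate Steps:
(-A + 354901)*(420285 - 217459) = (-1*31415 + 354901)*(420285 - 217459) = (-31415 + 354901)*202826 = 323486*202826 = 65611371436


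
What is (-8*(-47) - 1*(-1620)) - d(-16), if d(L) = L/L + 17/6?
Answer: 11953/6 ≈ 1992.2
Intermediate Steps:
d(L) = 23/6 (d(L) = 1 + 17*(⅙) = 1 + 17/6 = 23/6)
(-8*(-47) - 1*(-1620)) - d(-16) = (-8*(-47) - 1*(-1620)) - 1*23/6 = (376 + 1620) - 23/6 = 1996 - 23/6 = 11953/6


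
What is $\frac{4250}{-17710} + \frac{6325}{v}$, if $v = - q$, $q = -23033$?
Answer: $\frac{1412550}{40791443} \approx 0.034629$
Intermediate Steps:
$v = 23033$ ($v = \left(-1\right) \left(-23033\right) = 23033$)
$\frac{4250}{-17710} + \frac{6325}{v} = \frac{4250}{-17710} + \frac{6325}{23033} = 4250 \left(- \frac{1}{17710}\right) + 6325 \cdot \frac{1}{23033} = - \frac{425}{1771} + \frac{6325}{23033} = \frac{1412550}{40791443}$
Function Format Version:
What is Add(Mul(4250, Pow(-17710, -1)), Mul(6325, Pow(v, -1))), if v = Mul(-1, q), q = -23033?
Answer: Rational(1412550, 40791443) ≈ 0.034629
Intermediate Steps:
v = 23033 (v = Mul(-1, -23033) = 23033)
Add(Mul(4250, Pow(-17710, -1)), Mul(6325, Pow(v, -1))) = Add(Mul(4250, Pow(-17710, -1)), Mul(6325, Pow(23033, -1))) = Add(Mul(4250, Rational(-1, 17710)), Mul(6325, Rational(1, 23033))) = Add(Rational(-425, 1771), Rational(6325, 23033)) = Rational(1412550, 40791443)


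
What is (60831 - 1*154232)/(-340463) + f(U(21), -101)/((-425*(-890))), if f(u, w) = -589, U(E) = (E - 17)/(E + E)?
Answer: 35128395543/128780129750 ≈ 0.27278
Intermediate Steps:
U(E) = (-17 + E)/(2*E) (U(E) = (-17 + E)/((2*E)) = (-17 + E)*(1/(2*E)) = (-17 + E)/(2*E))
(60831 - 1*154232)/(-340463) + f(U(21), -101)/((-425*(-890))) = (60831 - 1*154232)/(-340463) - 589/((-425*(-890))) = (60831 - 154232)*(-1/340463) - 589/378250 = -93401*(-1/340463) - 589*1/378250 = 93401/340463 - 589/378250 = 35128395543/128780129750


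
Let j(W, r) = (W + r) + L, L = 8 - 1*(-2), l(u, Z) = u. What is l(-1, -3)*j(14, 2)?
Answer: -26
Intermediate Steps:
L = 10 (L = 8 + 2 = 10)
j(W, r) = 10 + W + r (j(W, r) = (W + r) + 10 = 10 + W + r)
l(-1, -3)*j(14, 2) = -(10 + 14 + 2) = -1*26 = -26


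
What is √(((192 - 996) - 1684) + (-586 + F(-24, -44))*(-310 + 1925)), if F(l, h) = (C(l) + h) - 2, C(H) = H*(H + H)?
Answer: 56*√267 ≈ 915.05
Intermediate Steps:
C(H) = 2*H² (C(H) = H*(2*H) = 2*H²)
F(l, h) = -2 + h + 2*l² (F(l, h) = (2*l² + h) - 2 = (h + 2*l²) - 2 = -2 + h + 2*l²)
√(((192 - 996) - 1684) + (-586 + F(-24, -44))*(-310 + 1925)) = √(((192 - 996) - 1684) + (-586 + (-2 - 44 + 2*(-24)²))*(-310 + 1925)) = √((-804 - 1684) + (-586 + (-2 - 44 + 2*576))*1615) = √(-2488 + (-586 + (-2 - 44 + 1152))*1615) = √(-2488 + (-586 + 1106)*1615) = √(-2488 + 520*1615) = √(-2488 + 839800) = √837312 = 56*√267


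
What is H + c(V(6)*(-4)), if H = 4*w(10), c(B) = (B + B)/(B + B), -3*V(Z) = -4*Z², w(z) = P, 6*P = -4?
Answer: -5/3 ≈ -1.6667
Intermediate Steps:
P = -⅔ (P = (⅙)*(-4) = -⅔ ≈ -0.66667)
w(z) = -⅔
V(Z) = 4*Z²/3 (V(Z) = -(-4)*Z²/3 = 4*Z²/3)
c(B) = 1 (c(B) = (2*B)/((2*B)) = (2*B)*(1/(2*B)) = 1)
H = -8/3 (H = 4*(-⅔) = -8/3 ≈ -2.6667)
H + c(V(6)*(-4)) = -8/3 + 1 = -5/3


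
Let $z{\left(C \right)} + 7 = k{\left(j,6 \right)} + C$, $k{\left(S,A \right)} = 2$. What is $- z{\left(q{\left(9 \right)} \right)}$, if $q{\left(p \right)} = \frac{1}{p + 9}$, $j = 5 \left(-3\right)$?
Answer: $\frac{89}{18} \approx 4.9444$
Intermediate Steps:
$j = -15$
$q{\left(p \right)} = \frac{1}{9 + p}$
$z{\left(C \right)} = -5 + C$ ($z{\left(C \right)} = -7 + \left(2 + C\right) = -5 + C$)
$- z{\left(q{\left(9 \right)} \right)} = - (-5 + \frac{1}{9 + 9}) = - (-5 + \frac{1}{18}) = \left(-1\right) \left(- \frac{89}{18}\right) = \frac{89}{18}$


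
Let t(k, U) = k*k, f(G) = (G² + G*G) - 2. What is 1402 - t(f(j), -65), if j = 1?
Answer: 1402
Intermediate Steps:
f(G) = -2 + 2*G² (f(G) = (G² + G²) - 2 = 2*G² - 2 = -2 + 2*G²)
t(k, U) = k²
1402 - t(f(j), -65) = 1402 - (-2 + 2*1²)² = 1402 - (-2 + 2*1)² = 1402 - (-2 + 2)² = 1402 - 1*0² = 1402 - 1*0 = 1402 + 0 = 1402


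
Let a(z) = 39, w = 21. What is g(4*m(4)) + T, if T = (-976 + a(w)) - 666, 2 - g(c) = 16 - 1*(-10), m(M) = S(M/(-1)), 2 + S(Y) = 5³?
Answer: -1627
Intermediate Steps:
S(Y) = 123 (S(Y) = -2 + 5³ = -2 + 125 = 123)
m(M) = 123
g(c) = -24 (g(c) = 2 - (16 - 1*(-10)) = 2 - (16 + 10) = 2 - 1*26 = 2 - 26 = -24)
T = -1603 (T = (-976 + 39) - 666 = -937 - 666 = -1603)
g(4*m(4)) + T = -24 - 1603 = -1627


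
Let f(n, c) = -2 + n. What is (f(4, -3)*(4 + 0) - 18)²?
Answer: 100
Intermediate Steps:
(f(4, -3)*(4 + 0) - 18)² = ((-2 + 4)*(4 + 0) - 18)² = (2*4 - 18)² = (8 - 18)² = (-10)² = 100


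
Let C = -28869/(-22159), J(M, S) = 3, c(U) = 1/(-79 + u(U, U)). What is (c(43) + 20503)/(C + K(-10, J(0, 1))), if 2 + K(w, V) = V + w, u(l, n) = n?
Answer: -16355713013/6140232 ≈ -2663.7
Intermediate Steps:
c(U) = 1/(-79 + U)
K(w, V) = -2 + V + w (K(w, V) = -2 + (V + w) = -2 + V + w)
C = 28869/22159 (C = -28869*(-1/22159) = 28869/22159 ≈ 1.3028)
(c(43) + 20503)/(C + K(-10, J(0, 1))) = (1/(-79 + 43) + 20503)/(28869/22159 + (-2 + 3 - 10)) = (1/(-36) + 20503)/(28869/22159 - 9) = (-1/36 + 20503)/(-170562/22159) = (738107/36)*(-22159/170562) = -16355713013/6140232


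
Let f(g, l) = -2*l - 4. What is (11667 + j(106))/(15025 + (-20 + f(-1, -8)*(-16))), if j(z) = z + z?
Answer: 11879/14813 ≈ 0.80193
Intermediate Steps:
f(g, l) = -4 - 2*l
j(z) = 2*z
(11667 + j(106))/(15025 + (-20 + f(-1, -8)*(-16))) = (11667 + 2*106)/(15025 + (-20 + (-4 - 2*(-8))*(-16))) = (11667 + 212)/(15025 + (-20 + (-4 + 16)*(-16))) = 11879/(15025 + (-20 + 12*(-16))) = 11879/(15025 + (-20 - 192)) = 11879/(15025 - 212) = 11879/14813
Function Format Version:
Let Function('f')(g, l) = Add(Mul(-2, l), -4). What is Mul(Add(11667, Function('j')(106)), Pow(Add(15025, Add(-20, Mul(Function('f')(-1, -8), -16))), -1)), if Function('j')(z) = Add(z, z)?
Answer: Rational(11879, 14813) ≈ 0.80193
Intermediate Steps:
Function('f')(g, l) = Add(-4, Mul(-2, l))
Function('j')(z) = Mul(2, z)
Mul(Add(11667, Function('j')(106)), Pow(Add(15025, Add(-20, Mul(Function('f')(-1, -8), -16))), -1)) = Mul(Add(11667, Mul(2, 106)), Pow(Add(15025, Add(-20, Mul(Add(-4, Mul(-2, -8)), -16))), -1)) = Mul(Add(11667, 212), Pow(Add(15025, Add(-20, Mul(Add(-4, 16), -16))), -1)) = Mul(11879, Pow(Add(15025, Add(-20, Mul(12, -16))), -1)) = Mul(11879, Pow(Add(15025, Add(-20, -192)), -1)) = Mul(11879, Pow(Add(15025, -212), -1)) = Mul(11879, Pow(14813, -1)) = Mul(11879, Rational(1, 14813)) = Rational(11879, 14813)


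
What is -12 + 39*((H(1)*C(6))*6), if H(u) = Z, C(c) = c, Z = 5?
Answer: 7008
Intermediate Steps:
H(u) = 5
-12 + 39*((H(1)*C(6))*6) = -12 + 39*((5*6)*6) = -12 + 39*(30*6) = -12 + 39*180 = -12 + 7020 = 7008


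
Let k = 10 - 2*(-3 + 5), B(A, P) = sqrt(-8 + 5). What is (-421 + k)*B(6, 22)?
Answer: -415*I*sqrt(3) ≈ -718.8*I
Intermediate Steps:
B(A, P) = I*sqrt(3) (B(A, P) = sqrt(-3) = I*sqrt(3))
k = 6 (k = 10 - 2*2 = 10 - 4 = 6)
(-421 + k)*B(6, 22) = (-421 + 6)*(I*sqrt(3)) = -415*I*sqrt(3)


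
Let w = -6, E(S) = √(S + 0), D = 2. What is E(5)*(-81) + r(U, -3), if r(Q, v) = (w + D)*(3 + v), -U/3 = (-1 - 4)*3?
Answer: -81*√5 ≈ -181.12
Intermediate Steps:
U = 45 (U = -3*(-1 - 4)*3 = -(-15)*3 = -3*(-15) = 45)
E(S) = √S
r(Q, v) = -12 - 4*v (r(Q, v) = (-6 + 2)*(3 + v) = -4*(3 + v) = -12 - 4*v)
E(5)*(-81) + r(U, -3) = √5*(-81) + (-12 - 4*(-3)) = -81*√5 + (-12 + 12) = -81*√5 + 0 = -81*√5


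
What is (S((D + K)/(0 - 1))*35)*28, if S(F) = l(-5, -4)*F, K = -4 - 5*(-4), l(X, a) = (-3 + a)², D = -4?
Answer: -576240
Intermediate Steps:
K = 16 (K = -4 + 20 = 16)
S(F) = 49*F (S(F) = (-3 - 4)²*F = (-7)²*F = 49*F)
(S((D + K)/(0 - 1))*35)*28 = ((49*((-4 + 16)/(0 - 1)))*35)*28 = ((49*(12/(-1)))*35)*28 = ((49*(12*(-1)))*35)*28 = ((49*(-12))*35)*28 = -588*35*28 = -20580*28 = -576240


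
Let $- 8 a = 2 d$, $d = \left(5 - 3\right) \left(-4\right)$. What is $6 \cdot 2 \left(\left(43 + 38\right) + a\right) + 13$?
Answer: $1009$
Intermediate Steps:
$d = -8$ ($d = 2 \left(-4\right) = -8$)
$a = 2$ ($a = - \frac{2 \left(-8\right)}{8} = \left(- \frac{1}{8}\right) \left(-16\right) = 2$)
$6 \cdot 2 \left(\left(43 + 38\right) + a\right) + 13 = 6 \cdot 2 \left(\left(43 + 38\right) + 2\right) + 13 = 12 \left(81 + 2\right) + 13 = 12 \cdot 83 + 13 = 996 + 13 = 1009$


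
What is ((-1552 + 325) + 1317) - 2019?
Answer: -1929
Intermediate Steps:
((-1552 + 325) + 1317) - 2019 = (-1227 + 1317) - 2019 = 90 - 2019 = -1929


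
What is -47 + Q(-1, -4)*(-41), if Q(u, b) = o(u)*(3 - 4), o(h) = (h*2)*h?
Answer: 35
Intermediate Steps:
o(h) = 2*h**2 (o(h) = (2*h)*h = 2*h**2)
Q(u, b) = -2*u**2 (Q(u, b) = (2*u**2)*(3 - 4) = (2*u**2)*(-1) = -2*u**2)
-47 + Q(-1, -4)*(-41) = -47 - 2*(-1)**2*(-41) = -47 - 2*1*(-41) = -47 - 2*(-41) = -47 + 82 = 35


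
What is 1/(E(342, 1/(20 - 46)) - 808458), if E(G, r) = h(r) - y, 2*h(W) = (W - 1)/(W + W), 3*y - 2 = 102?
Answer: -12/9701831 ≈ -1.2369e-6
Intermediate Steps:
y = 104/3 (y = ⅔ + (⅓)*102 = ⅔ + 34 = 104/3 ≈ 34.667)
h(W) = (-1 + W)/(4*W) (h(W) = ((W - 1)/(W + W))/2 = ((-1 + W)/((2*W)))/2 = ((-1 + W)*(1/(2*W)))/2 = ((-1 + W)/(2*W))/2 = (-1 + W)/(4*W))
E(G, r) = -104/3 + (-1 + r)/(4*r) (E(G, r) = (-1 + r)/(4*r) - 1*104/3 = (-1 + r)/(4*r) - 104/3 = -104/3 + (-1 + r)/(4*r))
1/(E(342, 1/(20 - 46)) - 808458) = 1/((-3 - 413/(20 - 46))/(12*(1/(20 - 46))) - 808458) = 1/((-3 - 413/(-26))/(12*(1/(-26))) - 808458) = 1/((-3 - 413*(-1/26))/(12*(-1/26)) - 808458) = 1/((1/12)*(-26)*(-3 + 413/26) - 808458) = 1/((1/12)*(-26)*(335/26) - 808458) = 1/(-335/12 - 808458) = 1/(-9701831/12) = -12/9701831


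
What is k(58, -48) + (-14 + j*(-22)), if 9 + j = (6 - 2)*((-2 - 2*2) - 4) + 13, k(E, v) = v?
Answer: 730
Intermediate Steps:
j = -36 (j = -9 + ((6 - 2)*((-2 - 2*2) - 4) + 13) = -9 + (4*((-2 - 4) - 4) + 13) = -9 + (4*(-6 - 4) + 13) = -9 + (4*(-10) + 13) = -9 + (-40 + 13) = -9 - 27 = -36)
k(58, -48) + (-14 + j*(-22)) = -48 + (-14 - 36*(-22)) = -48 + (-14 + 792) = -48 + 778 = 730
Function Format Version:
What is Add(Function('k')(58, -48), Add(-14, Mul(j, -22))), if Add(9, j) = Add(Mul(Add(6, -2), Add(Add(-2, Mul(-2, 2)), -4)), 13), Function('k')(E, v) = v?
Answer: 730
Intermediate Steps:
j = -36 (j = Add(-9, Add(Mul(Add(6, -2), Add(Add(-2, Mul(-2, 2)), -4)), 13)) = Add(-9, Add(Mul(4, Add(Add(-2, -4), -4)), 13)) = Add(-9, Add(Mul(4, Add(-6, -4)), 13)) = Add(-9, Add(Mul(4, -10), 13)) = Add(-9, Add(-40, 13)) = Add(-9, -27) = -36)
Add(Function('k')(58, -48), Add(-14, Mul(j, -22))) = Add(-48, Add(-14, Mul(-36, -22))) = Add(-48, Add(-14, 792)) = Add(-48, 778) = 730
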